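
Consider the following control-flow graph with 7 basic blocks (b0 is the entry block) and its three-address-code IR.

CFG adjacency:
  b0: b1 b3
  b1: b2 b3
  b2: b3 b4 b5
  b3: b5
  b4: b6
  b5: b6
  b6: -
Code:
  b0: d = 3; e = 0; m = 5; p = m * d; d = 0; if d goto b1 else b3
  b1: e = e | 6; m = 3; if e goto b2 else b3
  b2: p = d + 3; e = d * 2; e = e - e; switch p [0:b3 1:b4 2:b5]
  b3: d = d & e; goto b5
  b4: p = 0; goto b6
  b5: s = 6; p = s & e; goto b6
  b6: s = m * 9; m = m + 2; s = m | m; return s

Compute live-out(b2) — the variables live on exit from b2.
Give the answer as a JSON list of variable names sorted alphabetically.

Answer: ["d", "e", "m"]

Working:
Per-block:
  b0: {d,e,m,p} / ∅
  b1: {e,m} / {e}
  b2: {e,p} / {d}
  b3: {d} / {d,e}
  b4: {p} / ∅
  b5: {p,s} / {e}
  b6: {m,s} / {m}

Liveness:
  b0 li=∅ lo={d,e,m}
  b1 li={d,e} lo={d,e,m}
  b2 li={d,m} lo={d,e,m}
  b3 li={d,e,m} lo={e,m}
  b4 li={m} lo={m}
  b5 li={e,m} lo={m}
  b6 li={m} lo=∅

live-out(b2) = ["d", "e", "m"]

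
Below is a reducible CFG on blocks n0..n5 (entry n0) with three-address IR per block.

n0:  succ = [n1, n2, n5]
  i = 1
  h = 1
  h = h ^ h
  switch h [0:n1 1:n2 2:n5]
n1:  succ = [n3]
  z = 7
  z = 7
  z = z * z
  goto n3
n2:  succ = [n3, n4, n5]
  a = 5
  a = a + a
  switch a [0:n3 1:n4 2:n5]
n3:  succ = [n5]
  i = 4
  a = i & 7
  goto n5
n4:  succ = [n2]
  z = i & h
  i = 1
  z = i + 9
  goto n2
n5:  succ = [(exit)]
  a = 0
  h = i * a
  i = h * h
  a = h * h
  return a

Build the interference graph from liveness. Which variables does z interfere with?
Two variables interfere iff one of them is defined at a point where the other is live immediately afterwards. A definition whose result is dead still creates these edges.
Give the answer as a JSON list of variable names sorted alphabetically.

Per-block:
  n0: {h,i} / ∅
  n1: {z} / ∅
  n2: {a} / ∅
  n3: {a,i} / ∅
  n4: {i,z} / {h,i}
  n5: {a,h,i} / {i}

Liveness:
  n0 li=∅ lo={h,i}
  n1 li=∅ lo=∅
  n2 li={h,i} lo={h,i}
  n3 li=∅ lo={i}
  n4 li={h,i} lo={h,i}
  n5 li={i} lo=∅

Interfere edges:
  a: {h,i}
  h: {a,i,z}
  i: {a,h,z}
  z: {h,i}

N(z) = ["h", "i"]

Answer: ["h", "i"]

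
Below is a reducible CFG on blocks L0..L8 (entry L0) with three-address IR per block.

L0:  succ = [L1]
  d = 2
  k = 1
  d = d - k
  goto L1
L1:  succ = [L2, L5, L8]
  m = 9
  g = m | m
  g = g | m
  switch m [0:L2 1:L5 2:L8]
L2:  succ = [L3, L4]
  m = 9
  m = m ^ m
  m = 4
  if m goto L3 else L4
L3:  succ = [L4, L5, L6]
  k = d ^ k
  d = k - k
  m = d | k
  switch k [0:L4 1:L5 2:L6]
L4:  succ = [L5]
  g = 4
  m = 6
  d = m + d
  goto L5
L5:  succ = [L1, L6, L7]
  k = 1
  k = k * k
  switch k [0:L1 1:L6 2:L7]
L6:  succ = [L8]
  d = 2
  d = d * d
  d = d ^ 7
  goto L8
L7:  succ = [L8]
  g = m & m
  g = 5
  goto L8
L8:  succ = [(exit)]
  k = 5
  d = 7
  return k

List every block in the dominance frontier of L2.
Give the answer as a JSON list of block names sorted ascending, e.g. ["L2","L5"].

Answer: ["L5", "L6"]

Derivation:
idom tree: L1←L0 L2←L1 L3←L2 L4←L2 L5←L1 L6←L1 L7←L5 L8←L1
Dom at joins:
  L1: preds {L0,L5}: {L0} ∩ {L0,L1,L5} = {L0}; idom=L0
  L4: preds {L2,L3}: {L0,L1,L2} ∩ {L0,L1,L2,L3} = {L0,L1,L2}; idom=L2
  L5: preds {L1,L3,L4}: {L0,L1} ∩ {L0,L1,L2,L3} ∩ {L0,L1,L2,L4} = {L0,L1}; idom=L1
  L6: preds {L3,L5}: {L0,L1,L2,L3} ∩ {L0,L1,L5} = {L0,L1}; idom=L1
  L8: preds {L1,L6,L7}: {L0,L1} ∩ {L0,L1,L6} ∩ {L0,L1,L5,L7} = {L0,L1}; idom=L1

Frontier:
  join L1 pred L0: · stop@L0
  join L1 pred L5: L5→L1 stop@L0
  join L4 pred L2: · stop@L2
  join L4 pred L3: L3 stop@L2
  join L5 pred L1: · stop@L1
  join L5 pred L3: L3→L2 stop@L1
  join L5 pred L4: L4→L2 stop@L1
  join L6 pred L3: L3→L2 stop@L1
  join L6 pred L5: L5 stop@L1
  join L8 pred L1: · stop@L1
  join L8 pred L6: L6 stop@L1
  join L8 pred L7: L7→L5 stop@L1
  L0: DF=∅
  L1: DF={L1}
  L2: DF={L5,L6}
  L3: DF={L4,L5,L6}
  L4: DF={L5}
  L5: DF={L1,L6,L8}
  L6: DF={L8}
  L7: DF={L8}
  L8: DF=∅

DF(L2) = ["L5", "L6"]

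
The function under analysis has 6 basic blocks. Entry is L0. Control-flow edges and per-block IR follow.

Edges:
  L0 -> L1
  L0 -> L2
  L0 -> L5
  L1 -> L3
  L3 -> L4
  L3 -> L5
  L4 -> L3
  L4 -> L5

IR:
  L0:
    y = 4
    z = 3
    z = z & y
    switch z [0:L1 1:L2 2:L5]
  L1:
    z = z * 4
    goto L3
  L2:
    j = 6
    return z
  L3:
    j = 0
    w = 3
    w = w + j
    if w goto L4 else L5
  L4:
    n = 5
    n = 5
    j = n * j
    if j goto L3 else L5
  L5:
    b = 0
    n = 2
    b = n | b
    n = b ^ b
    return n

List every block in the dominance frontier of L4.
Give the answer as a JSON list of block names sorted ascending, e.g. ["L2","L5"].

Answer: ["L3", "L5"]

Derivation:
idom tree: L1←L0 L2←L0 L3←L1 L4←L3 L5←L0
Dom∩ at merges:
  L3: preds {L1,L4}: {L0,L1} ∩ {L0,L1,L3,L4} = {L0,L1}; idom=L1
  L5: preds {L0,L3,L4}: {L0} ∩ {L0,L1,L3} ∩ {L0,L1,L3,L4} = {L0}; idom=L0

DF walk-up:
  L3←L1: walk · to L1
  L3←L4: walk L4→L3 to L1
  L5←L0: walk · to L0
  L5←L3: walk L3→L1 to L0
  L5←L4: walk L4→L3→L1 to L0
  L0 → ∅
  L1 → {L5}
  L2 → ∅
  L3 → {L3,L5}
  L4 → {L3,L5}
  L5 → ∅

DF(L4) = ["L3", "L5"]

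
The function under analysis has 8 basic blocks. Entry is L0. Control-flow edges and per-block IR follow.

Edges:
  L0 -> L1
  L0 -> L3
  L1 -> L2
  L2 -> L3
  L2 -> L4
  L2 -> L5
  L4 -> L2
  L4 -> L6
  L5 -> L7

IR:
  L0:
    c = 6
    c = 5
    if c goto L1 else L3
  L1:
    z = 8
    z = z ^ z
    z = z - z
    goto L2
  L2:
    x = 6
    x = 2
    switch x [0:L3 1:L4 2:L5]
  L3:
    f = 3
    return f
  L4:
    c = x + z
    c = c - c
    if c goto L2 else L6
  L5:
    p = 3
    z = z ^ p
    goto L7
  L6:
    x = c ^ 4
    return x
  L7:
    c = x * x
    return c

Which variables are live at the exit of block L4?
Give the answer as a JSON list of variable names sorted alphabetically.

def/use:
  L0: {c} / ∅
  L1: {z} / ∅
  L2: {x} / ∅
  L3: {f} / ∅
  L4: {c} / {x,z}
  L5: {p,z} / {z}
  L6: {x} / {c}
  L7: {c} / {x}

Liveness:
  live L0: ∅→∅
  live L1: ∅→{z}
  live L2: {z}→{x,z}
  live L3: ∅→∅
  live L4: {x,z}→{c,z}
  live L5: {x,z}→{x}
  live L6: {c}→∅
  live L7: {x}→∅

live-out(L4) = ["c", "z"]

Answer: ["c", "z"]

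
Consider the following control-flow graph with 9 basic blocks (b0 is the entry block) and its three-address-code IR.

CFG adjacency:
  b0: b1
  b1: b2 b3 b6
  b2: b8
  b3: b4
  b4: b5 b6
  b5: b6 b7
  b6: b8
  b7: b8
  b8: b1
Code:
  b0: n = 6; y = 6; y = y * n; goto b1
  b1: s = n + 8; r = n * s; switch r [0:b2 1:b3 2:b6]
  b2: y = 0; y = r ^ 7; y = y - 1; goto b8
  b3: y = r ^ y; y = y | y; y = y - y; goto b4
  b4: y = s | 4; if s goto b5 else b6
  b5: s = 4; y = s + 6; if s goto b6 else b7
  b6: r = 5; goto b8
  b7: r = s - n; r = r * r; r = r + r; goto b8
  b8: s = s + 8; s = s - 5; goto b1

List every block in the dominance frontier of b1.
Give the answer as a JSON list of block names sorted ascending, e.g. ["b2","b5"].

idom tree: b1←b0 b2←b1 b3←b1 b4←b3 b5←b4 b6←b1 b7←b5 b8←b1
Dom∩ at merges:
  b1: preds {b0,b8}: {b0} ∩ {b0,b1,b8} = {b0}; idom=b0
  b6: preds {b1,b4,b5}: {b0,b1} ∩ {b0,b1,b3,b4} ∩ {b0,b1,b3,b4,b5} = {b0,b1}; idom=b1
  b8: preds {b2,b6,b7}: {b0,b1,b2} ∩ {b0,b1,b6} ∩ {b0,b1,b3,b4,b5,b7} = {b0,b1}; idom=b1

DF walk-up:
  join b1 pred b0: · stop@b0
  join b1 pred b8: b8→b1 stop@b0
  join b6 pred b1: · stop@b1
  join b6 pred b4: b4→b3 stop@b1
  join b6 pred b5: b5→b4→b3 stop@b1
  join b8 pred b2: b2 stop@b1
  join b8 pred b6: b6 stop@b1
  join b8 pred b7: b7→b5→b4→b3 stop@b1
  DF(b0)=∅
  DF(b1)={b1}
  DF(b2)={b8}
  DF(b3)={b6,b8}
  DF(b4)={b6,b8}
  DF(b5)={b6,b8}
  DF(b6)={b8}
  DF(b7)={b8}
  DF(b8)={b1}

DF(b1) = ["b1"]

Answer: ["b1"]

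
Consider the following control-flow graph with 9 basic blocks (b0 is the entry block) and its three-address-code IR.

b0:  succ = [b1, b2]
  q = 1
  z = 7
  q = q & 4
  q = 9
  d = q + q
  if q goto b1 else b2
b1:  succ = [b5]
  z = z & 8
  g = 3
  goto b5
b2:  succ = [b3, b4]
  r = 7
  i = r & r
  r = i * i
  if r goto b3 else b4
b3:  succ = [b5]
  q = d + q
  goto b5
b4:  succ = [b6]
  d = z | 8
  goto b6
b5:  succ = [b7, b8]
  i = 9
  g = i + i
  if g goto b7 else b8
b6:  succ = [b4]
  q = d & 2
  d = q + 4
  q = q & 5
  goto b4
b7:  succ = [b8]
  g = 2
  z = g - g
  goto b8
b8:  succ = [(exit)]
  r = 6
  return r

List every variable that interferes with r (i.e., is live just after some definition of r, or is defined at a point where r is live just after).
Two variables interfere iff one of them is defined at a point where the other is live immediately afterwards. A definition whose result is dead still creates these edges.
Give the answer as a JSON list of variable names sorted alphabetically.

Answer: ["d", "q", "z"]

Working:
def/use:
  b0: {d,q,z} / ∅
  b1: {g,z} / {z}
  b2: {i,r} / ∅
  b3: {q} / {d,q}
  b4: {d} / {z}
  b5: {g,i} / ∅
  b6: {d,q} / {d}
  b7: {g,z} / ∅
  b8: {r} / ∅

Liveness:
  live b0: ∅→{d,q,z}
  live b1: {z}→∅
  live b2: {d,q,z}→{d,q,z}
  live b3: {d,q}→∅
  live b4: {z}→{d,z}
  live b5: ∅→∅
  live b6: {d,z}→{z}
  live b7: ∅→∅
  live b8: ∅→∅

Interfere edges:
  d: {i,q,r,z}
  g: ∅
  i: {d,q,z}
  q: {d,i,r,z}
  r: {d,q,z}
  z: {d,i,q,r}

N(r) = ["d", "q", "z"]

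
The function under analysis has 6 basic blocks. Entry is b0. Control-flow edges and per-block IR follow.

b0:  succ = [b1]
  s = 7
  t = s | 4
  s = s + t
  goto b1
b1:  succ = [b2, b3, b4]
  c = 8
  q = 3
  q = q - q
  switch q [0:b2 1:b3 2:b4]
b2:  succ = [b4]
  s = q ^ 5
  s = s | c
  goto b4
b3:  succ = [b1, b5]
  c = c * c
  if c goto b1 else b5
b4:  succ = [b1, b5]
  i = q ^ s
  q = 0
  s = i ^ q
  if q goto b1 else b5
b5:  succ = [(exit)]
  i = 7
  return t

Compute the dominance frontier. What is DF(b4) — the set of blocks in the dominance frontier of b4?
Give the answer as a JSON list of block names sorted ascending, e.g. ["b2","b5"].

idom tree: b1←b0 b2←b1 b3←b1 b4←b1 b5←b1
Dom at joins:
  b1: preds {b0,b3,b4}: {b0} ∩ {b0,b1,b3} ∩ {b0,b1,b4} = {b0}; idom=b0
  b4: preds {b1,b2}: {b0,b1} ∩ {b0,b1,b2} = {b0,b1}; idom=b1
  b5: preds {b3,b4}: {b0,b1,b3} ∩ {b0,b1,b4} = {b0,b1}; idom=b1

Frontier:
  join b1 pred b0: · stop@b0
  join b1 pred b3: b3→b1 stop@b0
  join b1 pred b4: b4→b1 stop@b0
  join b4 pred b1: · stop@b1
  join b4 pred b2: b2 stop@b1
  join b5 pred b3: b3 stop@b1
  join b5 pred b4: b4 stop@b1
  DF(b0)=∅
  DF(b1)={b1}
  DF(b2)={b4}
  DF(b3)={b1,b5}
  DF(b4)={b1,b5}
  DF(b5)=∅

DF(b4) = ["b1", "b5"]

Answer: ["b1", "b5"]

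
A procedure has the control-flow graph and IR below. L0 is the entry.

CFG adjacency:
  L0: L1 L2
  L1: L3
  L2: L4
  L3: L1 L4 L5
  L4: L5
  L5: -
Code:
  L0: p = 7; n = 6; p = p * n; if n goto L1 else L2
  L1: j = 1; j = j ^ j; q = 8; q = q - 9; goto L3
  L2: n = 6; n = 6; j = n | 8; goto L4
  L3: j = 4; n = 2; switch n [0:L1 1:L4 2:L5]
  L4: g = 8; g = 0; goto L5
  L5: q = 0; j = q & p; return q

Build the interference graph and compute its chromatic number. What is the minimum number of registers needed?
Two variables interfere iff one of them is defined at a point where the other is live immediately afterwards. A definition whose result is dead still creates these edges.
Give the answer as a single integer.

Per-block:
  L0: {n,p} / ∅
  L1: {j,q} / ∅
  L2: {j,n} / ∅
  L3: {j,n} / ∅
  L4: {g} / ∅
  L5: {j,q} / {p}

Live sets:
  L0 li=∅ lo={p}
  L1 li={p} lo={p}
  L2 li={p} lo={p}
  L3 li={p} lo={p}
  L4 li={p} lo={p}
  L5 li={p} lo=∅

Interference:
  g↔{p}
  j↔{p,q}
  n↔{p}
  p↔{g,j,n,q}
  q↔{j,p}

Chromatic number:
  clique {j,p,q} ⇒ need ≥ 3
  3-colouring: R0={p}  R1={g,j,n}  R2={q}
  χ = 3

Answer: 3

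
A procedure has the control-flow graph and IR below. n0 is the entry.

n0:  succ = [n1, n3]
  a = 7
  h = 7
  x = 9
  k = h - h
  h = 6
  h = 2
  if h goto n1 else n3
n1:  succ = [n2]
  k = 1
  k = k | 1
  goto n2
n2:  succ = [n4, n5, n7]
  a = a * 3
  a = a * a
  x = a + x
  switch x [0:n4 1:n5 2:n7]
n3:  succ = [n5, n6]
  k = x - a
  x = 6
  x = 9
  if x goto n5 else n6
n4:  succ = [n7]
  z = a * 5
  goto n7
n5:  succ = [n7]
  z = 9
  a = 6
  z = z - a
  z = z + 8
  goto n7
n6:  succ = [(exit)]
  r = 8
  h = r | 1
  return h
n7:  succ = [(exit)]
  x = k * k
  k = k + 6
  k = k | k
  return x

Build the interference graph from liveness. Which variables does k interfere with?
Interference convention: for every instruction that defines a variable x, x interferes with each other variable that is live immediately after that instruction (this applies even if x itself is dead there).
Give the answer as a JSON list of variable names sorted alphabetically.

Answer: ["a", "x", "z"]

Working:
def/use:
  n0: def={a,h,k,x} ue=∅
  n1: def={k} ue=∅
  n2: def={a,x} ue={a,x}
  n3: def={k,x} ue={a,x}
  n4: def={z} ue={a}
  n5: def={a,z} ue=∅
  n6: def={h,r} ue=∅
  n7: def={k,x} ue={k}

Live sets:
  n0 li=∅ lo={a,x}
  n1 li={a,x} lo={a,k,x}
  n2 li={a,k,x} lo={a,k}
  n3 li={a,x} lo={k}
  n4 li={a,k} lo={k}
  n5 li={k} lo={k}
  n6 li=∅ lo=∅
  n7 li={k} lo=∅

Interfere edges:
  a↔{h,k,x,z}
  h↔{a,x}
  k↔{a,x,z}
  r↔∅
  x↔{a,h,k}
  z↔{a,k}

N(k) = ["a", "x", "z"]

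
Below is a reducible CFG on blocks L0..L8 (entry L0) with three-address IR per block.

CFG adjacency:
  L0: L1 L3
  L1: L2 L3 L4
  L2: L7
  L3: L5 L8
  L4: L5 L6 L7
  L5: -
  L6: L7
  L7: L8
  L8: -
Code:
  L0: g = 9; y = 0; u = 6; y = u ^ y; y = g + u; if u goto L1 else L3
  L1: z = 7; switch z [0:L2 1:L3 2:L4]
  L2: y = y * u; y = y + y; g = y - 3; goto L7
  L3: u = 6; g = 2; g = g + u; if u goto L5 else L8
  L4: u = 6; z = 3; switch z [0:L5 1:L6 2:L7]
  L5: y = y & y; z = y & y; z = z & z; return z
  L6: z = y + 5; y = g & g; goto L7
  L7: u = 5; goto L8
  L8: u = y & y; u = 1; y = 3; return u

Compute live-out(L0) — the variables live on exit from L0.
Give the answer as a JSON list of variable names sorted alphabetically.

Answer: ["g", "u", "y"]

Derivation:
Per-block:
  L0: def={g,u,y} ue=∅
  L1: def={z} ue=∅
  L2: def={g,y} ue={u,y}
  L3: def={g,u} ue=∅
  L4: def={u,z} ue=∅
  L5: def={y,z} ue={y}
  L6: def={y,z} ue={g,y}
  L7: def={u} ue=∅
  L8: def={u,y} ue={y}

Liveness:
  L0: in=∅ out={g,u,y}
  L1: in={g,u,y} out={g,u,y}
  L2: in={u,y} out={y}
  L3: in={y} out={y}
  L4: in={g,y} out={g,y}
  L5: in={y} out=∅
  L6: in={g,y} out={y}
  L7: in={y} out={y}
  L8: in={y} out=∅

live-out(L0) = ["g", "u", "y"]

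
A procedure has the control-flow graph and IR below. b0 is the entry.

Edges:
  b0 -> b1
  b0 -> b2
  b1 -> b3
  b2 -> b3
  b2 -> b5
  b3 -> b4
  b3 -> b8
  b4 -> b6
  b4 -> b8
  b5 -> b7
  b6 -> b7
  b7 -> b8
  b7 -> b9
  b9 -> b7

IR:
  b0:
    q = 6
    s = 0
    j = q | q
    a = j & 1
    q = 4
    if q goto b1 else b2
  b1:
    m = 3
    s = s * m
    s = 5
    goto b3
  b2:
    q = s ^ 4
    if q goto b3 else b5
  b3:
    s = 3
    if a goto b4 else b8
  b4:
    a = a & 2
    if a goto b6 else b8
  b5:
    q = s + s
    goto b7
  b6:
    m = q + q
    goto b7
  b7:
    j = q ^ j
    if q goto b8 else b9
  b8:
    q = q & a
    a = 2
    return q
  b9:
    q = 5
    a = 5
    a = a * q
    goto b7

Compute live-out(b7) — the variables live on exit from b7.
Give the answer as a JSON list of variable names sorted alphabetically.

Answer: ["a", "j", "q"]

Analysis:
def/use:
  b0: {a,j,q,s} / ∅
  b1: {m,s} / {s}
  b2: {q} / {s}
  b3: {s} / {a}
  b4: {a} / {a}
  b5: {q} / {s}
  b6: {m} / {q}
  b7: {j} / {j,q}
  b8: {a,q} / {a,q}
  b9: {a,q} / ∅

Liveness:
  live b0: ∅→{a,j,q,s}
  live b1: {a,j,q,s}→{a,j,q}
  live b2: {a,j,s}→{a,j,q,s}
  live b3: {a,j,q}→{a,j,q}
  live b4: {a,j,q}→{a,j,q}
  live b5: {a,j,s}→{a,j,q}
  live b6: {a,j,q}→{a,j,q}
  live b7: {a,j,q}→{a,j,q}
  live b8: {a,q}→∅
  live b9: {j}→{a,j,q}

live-out(b7) = ["a", "j", "q"]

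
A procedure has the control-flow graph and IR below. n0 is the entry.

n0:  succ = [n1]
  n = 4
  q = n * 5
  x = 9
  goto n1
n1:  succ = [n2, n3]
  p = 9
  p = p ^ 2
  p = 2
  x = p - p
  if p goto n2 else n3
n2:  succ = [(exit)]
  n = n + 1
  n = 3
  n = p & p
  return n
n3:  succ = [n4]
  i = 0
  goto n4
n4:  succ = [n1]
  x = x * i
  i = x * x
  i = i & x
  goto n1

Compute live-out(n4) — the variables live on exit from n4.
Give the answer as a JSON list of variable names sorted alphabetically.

Answer: ["n"]

Derivation:
def/use:
  n0 def {n,q,x} use ∅
  n1 def {p,x} use ∅
  n2 def {n} use {n,p}
  n3 def {i} use ∅
  n4 def {i,x} use {i,x}

Live sets:
  live n0: ∅→{n}
  live n1: {n}→{n,p,x}
  live n2: {n,p}→∅
  live n3: {n,x}→{i,n,x}
  live n4: {i,n,x}→{n}

live-out(n4) = ["n"]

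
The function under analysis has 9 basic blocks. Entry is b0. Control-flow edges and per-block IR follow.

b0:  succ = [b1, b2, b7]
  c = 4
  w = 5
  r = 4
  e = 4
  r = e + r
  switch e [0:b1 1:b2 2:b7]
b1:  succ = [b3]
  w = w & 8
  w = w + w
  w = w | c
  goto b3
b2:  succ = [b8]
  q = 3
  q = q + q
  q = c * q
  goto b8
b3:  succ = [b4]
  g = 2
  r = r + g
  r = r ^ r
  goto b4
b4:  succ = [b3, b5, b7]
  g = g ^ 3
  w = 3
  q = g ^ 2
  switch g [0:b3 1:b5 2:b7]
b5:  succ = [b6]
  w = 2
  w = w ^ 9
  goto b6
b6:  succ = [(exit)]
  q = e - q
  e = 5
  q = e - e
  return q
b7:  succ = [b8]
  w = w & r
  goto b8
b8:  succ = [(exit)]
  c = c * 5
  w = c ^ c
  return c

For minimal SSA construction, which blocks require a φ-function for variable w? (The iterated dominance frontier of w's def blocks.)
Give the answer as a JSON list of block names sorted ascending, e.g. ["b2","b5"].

Answer: ["b3", "b7", "b8"]

Analysis:
idom tree: b1←b0 b2←b0 b3←b1 b4←b3 b5←b4 b6←b5 b7←b0 b8←b0
Join-block Dom:
  b3: preds {b1,b4}: {b0,b1} ∩ {b0,b1,b3,b4} = {b0,b1}; idom=b1
  b7: preds {b0,b4}: {b0} ∩ {b0,b1,b3,b4} = {b0}; idom=b0
  b8: preds {b2,b7}: {b0,b2} ∩ {b0,b7} = {b0}; idom=b0

DF derivation:
  b3←b1: walk · to b1
  b3←b4: walk b4→b3 to b1
  b7←b0: walk · to b0
  b7←b4: walk b4→b3→b1 to b0
  b8←b2: walk b2 to b0
  b8←b7: walk b7 to b0
  b0 → ∅
  b1 → {b7}
  b2 → {b8}
  b3 → {b3,b7}
  b4 → {b3,b7}
  b5 → ∅
  b6 → ∅
  b7 → {b8}
  b8 → ∅

φ for w: defs {b0,b1,b4,b5,b7,b8}
  DF⁺ = {b3,b7,b8}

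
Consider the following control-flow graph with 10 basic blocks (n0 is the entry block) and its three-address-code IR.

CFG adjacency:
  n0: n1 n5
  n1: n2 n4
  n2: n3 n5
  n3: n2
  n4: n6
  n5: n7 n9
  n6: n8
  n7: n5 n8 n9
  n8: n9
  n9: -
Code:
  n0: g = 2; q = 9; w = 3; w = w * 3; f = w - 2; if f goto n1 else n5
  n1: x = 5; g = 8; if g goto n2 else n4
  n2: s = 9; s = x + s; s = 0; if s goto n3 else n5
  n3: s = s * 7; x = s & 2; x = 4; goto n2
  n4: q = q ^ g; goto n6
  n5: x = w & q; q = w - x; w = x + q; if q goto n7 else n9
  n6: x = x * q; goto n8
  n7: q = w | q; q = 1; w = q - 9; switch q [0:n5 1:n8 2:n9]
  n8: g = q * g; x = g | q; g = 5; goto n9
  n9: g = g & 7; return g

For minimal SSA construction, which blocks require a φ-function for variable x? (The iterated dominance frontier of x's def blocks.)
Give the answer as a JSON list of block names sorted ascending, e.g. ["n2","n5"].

Answer: ["n2", "n5", "n8", "n9"]

Analysis:
idom tree: n1←n0 n2←n1 n3←n2 n4←n1 n5←n0 n6←n4 n7←n5 n8←n0 n9←n0
Dom at joins:
  n2: preds {n1,n3}: {n0,n1} ∩ {n0,n1,n2,n3} = {n0,n1}; idom=n1
  n5: preds {n0,n2,n7}: {n0} ∩ {n0,n1,n2} ∩ {n0,n5,n7} = {n0}; idom=n0
  n8: preds {n6,n7}: {n0,n1,n4,n6} ∩ {n0,n5,n7} = {n0}; idom=n0
  n9: preds {n5,n7,n8}: {n0,n5} ∩ {n0,n5,n7} ∩ {n0,n8} = {n0}; idom=n0

DF derivation:
  n2←n1: walk · to n1
  n2←n3: walk n3→n2 to n1
  n5←n0: walk · to n0
  n5←n2: walk n2→n1 to n0
  n5←n7: walk n7→n5 to n0
  n8←n6: walk n6→n4→n1 to n0
  n8←n7: walk n7→n5 to n0
  n9←n5: walk n5 to n0
  n9←n7: walk n7→n5 to n0
  n9←n8: walk n8 to n0
  DF(n0)=∅
  DF(n1)={n5,n8}
  DF(n2)={n2,n5}
  DF(n3)={n2}
  DF(n4)={n8}
  DF(n5)={n5,n8,n9}
  DF(n6)={n8}
  DF(n7)={n5,n8,n9}
  DF(n8)={n9}
  DF(n9)=∅

φ for x: defs {n1,n3,n5,n6,n8}
  DF⁺ = {n2,n5,n8,n9}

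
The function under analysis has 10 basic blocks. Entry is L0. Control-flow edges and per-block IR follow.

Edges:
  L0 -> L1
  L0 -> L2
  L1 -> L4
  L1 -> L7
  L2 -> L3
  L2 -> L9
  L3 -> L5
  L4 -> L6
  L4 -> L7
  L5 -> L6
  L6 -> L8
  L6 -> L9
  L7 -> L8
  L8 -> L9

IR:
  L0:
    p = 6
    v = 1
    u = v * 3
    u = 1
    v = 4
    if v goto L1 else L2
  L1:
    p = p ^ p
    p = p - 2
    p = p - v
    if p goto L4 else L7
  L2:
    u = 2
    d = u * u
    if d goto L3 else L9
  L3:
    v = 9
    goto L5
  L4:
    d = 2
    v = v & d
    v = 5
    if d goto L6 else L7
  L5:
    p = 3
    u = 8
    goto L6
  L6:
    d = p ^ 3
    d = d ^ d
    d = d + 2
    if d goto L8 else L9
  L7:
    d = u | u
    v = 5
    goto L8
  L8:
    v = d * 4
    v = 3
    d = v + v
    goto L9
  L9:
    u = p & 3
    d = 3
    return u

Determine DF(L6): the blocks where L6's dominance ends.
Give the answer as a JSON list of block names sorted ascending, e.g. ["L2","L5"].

idom tree: L1←L0 L2←L0 L3←L2 L4←L1 L5←L3 L6←L0 L7←L1 L8←L0 L9←L0
Dom at joins:
  L6: preds {L4,L5}: {L0,L1,L4} ∩ {L0,L2,L3,L5} = {L0}; idom=L0
  L7: preds {L1,L4}: {L0,L1} ∩ {L0,L1,L4} = {L0,L1}; idom=L1
  L8: preds {L6,L7}: {L0,L6} ∩ {L0,L1,L7} = {L0}; idom=L0
  L9: preds {L2,L6,L8}: {L0,L2} ∩ {L0,L6} ∩ {L0,L8} = {L0}; idom=L0

DF derivation:
  join L6 pred L4: L4→L1 stop@L0
  join L6 pred L5: L5→L3→L2 stop@L0
  join L7 pred L1: · stop@L1
  join L7 pred L4: L4 stop@L1
  join L8 pred L6: L6 stop@L0
  join L8 pred L7: L7→L1 stop@L0
  join L9 pred L2: L2 stop@L0
  join L9 pred L6: L6 stop@L0
  join L9 pred L8: L8 stop@L0
  L0 → ∅
  L1 → {L6,L8}
  L2 → {L6,L9}
  L3 → {L6}
  L4 → {L6,L7}
  L5 → {L6}
  L6 → {L8,L9}
  L7 → {L8}
  L8 → {L9}
  L9 → ∅

DF(L6) = ["L8", "L9"]

Answer: ["L8", "L9"]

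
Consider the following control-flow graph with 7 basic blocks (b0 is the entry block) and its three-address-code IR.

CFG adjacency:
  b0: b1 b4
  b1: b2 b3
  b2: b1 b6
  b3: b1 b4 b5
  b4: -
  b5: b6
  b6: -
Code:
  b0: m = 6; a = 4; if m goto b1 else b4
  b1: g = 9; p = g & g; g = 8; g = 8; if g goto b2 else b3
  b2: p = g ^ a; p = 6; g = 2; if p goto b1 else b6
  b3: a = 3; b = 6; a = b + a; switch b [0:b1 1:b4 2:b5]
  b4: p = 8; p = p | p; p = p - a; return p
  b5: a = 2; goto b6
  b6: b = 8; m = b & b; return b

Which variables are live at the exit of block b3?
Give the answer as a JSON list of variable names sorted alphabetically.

Block summaries:
  b0: {a,m} / ∅
  b1: {g,p} / ∅
  b2: {g,p} / {a,g}
  b3: {a,b} / ∅
  b4: {p} / {a}
  b5: {a} / ∅
  b6: {b,m} / ∅

Backward fixpoint:
  b0: in=∅ out={a}
  b1: in={a} out={a,g}
  b2: in={a,g} out={a}
  b3: in=∅ out={a}
  b4: in={a} out=∅
  b5: in=∅ out=∅
  b6: in=∅ out=∅

live-out(b3) = ["a"]

Answer: ["a"]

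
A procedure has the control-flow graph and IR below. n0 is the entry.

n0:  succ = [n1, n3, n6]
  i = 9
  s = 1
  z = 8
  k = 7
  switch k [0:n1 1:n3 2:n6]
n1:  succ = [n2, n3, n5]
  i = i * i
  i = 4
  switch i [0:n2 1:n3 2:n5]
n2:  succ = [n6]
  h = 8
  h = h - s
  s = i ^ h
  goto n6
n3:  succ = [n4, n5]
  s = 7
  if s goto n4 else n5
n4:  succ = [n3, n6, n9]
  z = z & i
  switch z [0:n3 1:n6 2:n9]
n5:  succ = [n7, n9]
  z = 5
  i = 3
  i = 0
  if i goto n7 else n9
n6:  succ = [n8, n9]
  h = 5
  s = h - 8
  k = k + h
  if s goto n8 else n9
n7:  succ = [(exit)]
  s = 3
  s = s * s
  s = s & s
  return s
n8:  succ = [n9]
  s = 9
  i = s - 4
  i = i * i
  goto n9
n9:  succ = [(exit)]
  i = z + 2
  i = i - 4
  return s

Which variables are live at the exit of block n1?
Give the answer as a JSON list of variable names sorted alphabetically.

Block summaries:
  n0: {i,k,s,z} / ∅
  n1: {i} / {i}
  n2: {h,s} / {i,s}
  n3: {s} / ∅
  n4: {z} / {i,z}
  n5: {i,z} / ∅
  n6: {h,k,s} / {k}
  n7: {s} / ∅
  n8: {i,s} / ∅
  n9: {i} / {s,z}

Liveness:
  live n0: ∅→{i,k,s,z}
  live n1: {i,k,s,z}→{i,k,s,z}
  live n2: {i,k,s,z}→{k,z}
  live n3: {i,k,z}→{i,k,s,z}
  live n4: {i,k,s,z}→{i,k,s,z}
  live n5: {s}→{s,z}
  live n6: {k,z}→{s,z}
  live n7: ∅→∅
  live n8: {z}→{s,z}
  live n9: {s,z}→∅

live-out(n1) = ["i", "k", "s", "z"]

Answer: ["i", "k", "s", "z"]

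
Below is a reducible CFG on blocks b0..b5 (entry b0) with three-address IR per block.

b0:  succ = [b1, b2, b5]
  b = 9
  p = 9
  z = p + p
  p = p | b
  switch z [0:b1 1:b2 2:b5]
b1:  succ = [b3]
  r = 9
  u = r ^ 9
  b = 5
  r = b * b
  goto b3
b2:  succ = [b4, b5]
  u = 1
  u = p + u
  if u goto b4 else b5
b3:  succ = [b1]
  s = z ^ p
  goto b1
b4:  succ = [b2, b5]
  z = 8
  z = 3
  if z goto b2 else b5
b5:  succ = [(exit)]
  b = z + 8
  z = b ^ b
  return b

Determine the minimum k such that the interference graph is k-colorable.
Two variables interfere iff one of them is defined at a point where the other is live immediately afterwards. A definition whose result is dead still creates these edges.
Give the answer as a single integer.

Block summaries:
  b0: {b,p,z} / ∅
  b1: {b,r,u} / ∅
  b2: {u} / {p}
  b3: {s} / {p,z}
  b4: {z} / ∅
  b5: {b,z} / {z}

Backward fixpoint:
  b0 li=∅ lo={p,z}
  b1 li={p,z} lo={p,z}
  b2 li={p,z} lo={p,z}
  b3 li={p,z} lo={p,z}
  b4 li={p} lo={p,z}
  b5 li={z} lo=∅

Interference:
  b — {p,z}
  p — {b,r,s,u,z}
  r — {p,z}
  s — {p,z}
  u — {p,z}
  z — {b,p,r,s,u}

Chromatic number:
  {b,p,z} pairwise interfere (3-clique) ⇒ χ ≥ 3
  3-colouring: R0={p}  R1={z}  R2={b,r,s,u}
  χ = 3

Answer: 3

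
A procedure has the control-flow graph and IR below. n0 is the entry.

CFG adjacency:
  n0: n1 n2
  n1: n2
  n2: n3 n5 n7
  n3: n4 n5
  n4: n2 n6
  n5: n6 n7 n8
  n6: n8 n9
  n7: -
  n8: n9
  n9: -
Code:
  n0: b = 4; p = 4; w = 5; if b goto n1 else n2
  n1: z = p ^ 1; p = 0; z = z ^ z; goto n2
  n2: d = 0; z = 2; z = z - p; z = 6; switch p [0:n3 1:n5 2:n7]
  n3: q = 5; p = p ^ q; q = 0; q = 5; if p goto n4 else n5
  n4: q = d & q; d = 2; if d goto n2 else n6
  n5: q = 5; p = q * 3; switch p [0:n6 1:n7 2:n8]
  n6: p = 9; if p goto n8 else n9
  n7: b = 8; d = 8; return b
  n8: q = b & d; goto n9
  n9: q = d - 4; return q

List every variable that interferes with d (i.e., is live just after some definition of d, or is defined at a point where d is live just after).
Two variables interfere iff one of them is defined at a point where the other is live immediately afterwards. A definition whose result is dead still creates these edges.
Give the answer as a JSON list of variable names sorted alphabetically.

Answer: ["b", "p", "q", "z"]

Working:
Per-block:
  n0 def {b,p,w} use ∅
  n1 def {p,z} use {p}
  n2 def {d,z} use {p}
  n3 def {p,q} use {p}
  n4 def {d,q} use {d,q}
  n5 def {p,q} use ∅
  n6 def {p} use ∅
  n7 def {b,d} use ∅
  n8 def {q} use {b,d}
  n9 def {q} use {d}

Live sets:
  live n0: ∅→{b,p}
  live n1: {b,p}→{b,p}
  live n2: {b,p}→{b,d,p}
  live n3: {b,d,p}→{b,d,p,q}
  live n4: {b,d,p,q}→{b,d,p}
  live n5: {b,d}→{b,d}
  live n6: {b,d}→{b,d}
  live n7: ∅→∅
  live n8: {b,d}→{d}
  live n9: {d}→∅

Conflict graph:
  b — {d,p,q,w,z}
  d — {b,p,q,z}
  p — {b,d,q,w,z}
  q — {b,d,p}
  w — {b,p}
  z — {b,d,p}

N(d) = ["b", "p", "q", "z"]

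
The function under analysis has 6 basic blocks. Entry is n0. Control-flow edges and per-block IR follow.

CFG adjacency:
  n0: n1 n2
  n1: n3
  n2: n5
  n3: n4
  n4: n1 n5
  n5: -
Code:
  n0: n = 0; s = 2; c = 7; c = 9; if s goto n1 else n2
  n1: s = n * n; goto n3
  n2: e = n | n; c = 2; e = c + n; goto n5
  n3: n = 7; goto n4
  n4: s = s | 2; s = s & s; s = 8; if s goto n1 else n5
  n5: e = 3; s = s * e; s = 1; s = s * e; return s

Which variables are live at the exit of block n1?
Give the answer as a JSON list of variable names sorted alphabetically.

Block summaries:
  n0: {c,n,s} / ∅
  n1: {s} / {n}
  n2: {c,e} / {n}
  n3: {n} / ∅
  n4: {s} / {s}
  n5: {e,s} / {s}

Liveness:
  live n0: ∅→{n,s}
  live n1: {n}→{s}
  live n2: {n,s}→{s}
  live n3: {s}→{n,s}
  live n4: {n,s}→{n,s}
  live n5: {s}→∅

live-out(n1) = ["s"]

Answer: ["s"]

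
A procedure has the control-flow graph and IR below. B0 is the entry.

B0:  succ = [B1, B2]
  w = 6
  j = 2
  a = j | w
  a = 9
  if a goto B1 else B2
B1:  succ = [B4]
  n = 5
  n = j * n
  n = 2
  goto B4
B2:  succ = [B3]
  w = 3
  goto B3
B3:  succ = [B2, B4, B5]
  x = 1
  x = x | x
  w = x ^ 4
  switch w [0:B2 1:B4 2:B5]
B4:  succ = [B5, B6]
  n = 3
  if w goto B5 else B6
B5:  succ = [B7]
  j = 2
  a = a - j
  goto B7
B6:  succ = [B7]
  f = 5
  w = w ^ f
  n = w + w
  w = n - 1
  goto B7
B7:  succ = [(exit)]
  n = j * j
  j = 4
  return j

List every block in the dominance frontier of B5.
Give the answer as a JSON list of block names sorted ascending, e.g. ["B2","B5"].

Answer: ["B7"]

Analysis:
idom tree: B1←B0 B2←B0 B3←B2 B4←B0 B5←B0 B6←B4 B7←B0
Join-block Dom:
  B2: preds {B0,B3}: {B0} ∩ {B0,B2,B3} = {B0}; idom=B0
  B4: preds {B1,B3}: {B0,B1} ∩ {B0,B2,B3} = {B0}; idom=B0
  B5: preds {B3,B4}: {B0,B2,B3} ∩ {B0,B4} = {B0}; idom=B0
  B7: preds {B5,B6}: {B0,B5} ∩ {B0,B4,B6} = {B0}; idom=B0

DF derivation:
  B2←B0: walk · to B0
  B2←B3: walk B3→B2 to B0
  B4←B1: walk B1 to B0
  B4←B3: walk B3→B2 to B0
  B5←B3: walk B3→B2 to B0
  B5←B4: walk B4 to B0
  B7←B5: walk B5 to B0
  B7←B6: walk B6→B4 to B0
  DF(B0)=∅
  DF(B1)={B4}
  DF(B2)={B2,B4,B5}
  DF(B3)={B2,B4,B5}
  DF(B4)={B5,B7}
  DF(B5)={B7}
  DF(B6)={B7}
  DF(B7)=∅

DF(B5) = ["B7"]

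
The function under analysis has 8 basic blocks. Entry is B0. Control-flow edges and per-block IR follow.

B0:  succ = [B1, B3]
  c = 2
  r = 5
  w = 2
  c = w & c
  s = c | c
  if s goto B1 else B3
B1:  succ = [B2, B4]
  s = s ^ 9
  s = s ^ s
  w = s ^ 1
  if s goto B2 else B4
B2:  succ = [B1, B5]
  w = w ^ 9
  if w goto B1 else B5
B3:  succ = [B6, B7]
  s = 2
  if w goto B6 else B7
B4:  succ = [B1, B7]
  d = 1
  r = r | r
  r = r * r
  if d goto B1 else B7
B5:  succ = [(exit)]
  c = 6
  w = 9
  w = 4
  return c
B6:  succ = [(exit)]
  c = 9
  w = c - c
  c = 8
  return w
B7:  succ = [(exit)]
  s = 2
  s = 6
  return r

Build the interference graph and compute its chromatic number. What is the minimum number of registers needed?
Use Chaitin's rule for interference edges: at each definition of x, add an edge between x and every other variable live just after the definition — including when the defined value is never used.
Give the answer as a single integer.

Answer: 3

Working:
Per-block:
  B0: {c,r,s,w} / ∅
  B1: {s,w} / {s}
  B2: {w} / {w}
  B3: {s} / {w}
  B4: {d,r} / {r}
  B5: {c,w} / ∅
  B6: {c,w} / ∅
  B7: {s} / {r}

Live sets:
  live B0: ∅→{r,s,w}
  live B1: {r,s}→{r,s,w}
  live B2: {r,s,w}→{r,s}
  live B3: {r,w}→{r}
  live B4: {r,s}→{r,s}
  live B5: ∅→∅
  live B6: ∅→∅
  live B7: {r}→∅

Interference:
  c↔{r,w}
  d↔{r,s}
  r↔{c,d,s,w}
  s↔{d,r,w}
  w↔{c,r,s}

Registers:
  lower bound: {c,r,w} mutually conflict ⇒ χ ≥ 3
  3-colouring: c0={r}  c1={c,s}  c2={d,w}
  χ = 3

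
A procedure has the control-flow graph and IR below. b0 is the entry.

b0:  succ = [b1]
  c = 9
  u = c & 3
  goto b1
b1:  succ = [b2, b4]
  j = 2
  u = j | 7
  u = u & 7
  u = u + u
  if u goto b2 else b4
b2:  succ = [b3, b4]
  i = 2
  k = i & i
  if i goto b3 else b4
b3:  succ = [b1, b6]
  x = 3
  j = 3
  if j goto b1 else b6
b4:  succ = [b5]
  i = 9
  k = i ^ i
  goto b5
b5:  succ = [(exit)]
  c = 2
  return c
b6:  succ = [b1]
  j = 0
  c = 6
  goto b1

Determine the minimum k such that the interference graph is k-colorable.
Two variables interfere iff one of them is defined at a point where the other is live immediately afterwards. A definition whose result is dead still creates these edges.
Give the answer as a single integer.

Answer: 2

Analysis:
Per-block:
  b0: def={c,u} ue=∅
  b1: def={j,u} ue=∅
  b2: def={i,k} ue=∅
  b3: def={j,x} ue=∅
  b4: def={i,k} ue=∅
  b5: def={c} ue=∅
  b6: def={c,j} ue=∅

Live sets:
  b0: in=∅ out=∅
  b1: in=∅ out=∅
  b2: in=∅ out=∅
  b3: in=∅ out=∅
  b4: in=∅ out=∅
  b5: in=∅ out=∅
  b6: in=∅ out=∅

Interfere edges:
  c↔∅
  i↔{k}
  j↔∅
  k↔{i}
  u↔∅
  x↔∅

Chromatic number:
  clique {i,k} ⇒ need ≥ 2
  2-colouring: r0={c,i,j,u,x}  r1={k}
  χ = 2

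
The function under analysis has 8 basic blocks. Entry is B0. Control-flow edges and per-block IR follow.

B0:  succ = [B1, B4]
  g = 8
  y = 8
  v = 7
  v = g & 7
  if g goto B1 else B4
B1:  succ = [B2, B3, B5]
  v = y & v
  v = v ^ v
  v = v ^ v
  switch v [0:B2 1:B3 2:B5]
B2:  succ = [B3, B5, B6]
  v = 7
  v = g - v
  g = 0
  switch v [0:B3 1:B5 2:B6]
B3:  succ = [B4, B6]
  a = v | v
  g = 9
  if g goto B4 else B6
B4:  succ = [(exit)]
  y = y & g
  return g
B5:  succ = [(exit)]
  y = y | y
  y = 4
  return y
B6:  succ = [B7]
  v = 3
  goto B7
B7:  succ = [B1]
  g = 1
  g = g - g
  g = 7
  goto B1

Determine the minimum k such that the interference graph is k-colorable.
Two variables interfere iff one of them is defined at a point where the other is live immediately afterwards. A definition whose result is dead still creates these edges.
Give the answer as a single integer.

Answer: 3

Derivation:
Per-block:
  B0: def={g,v,y} ue=∅
  B1: def={v} ue={v,y}
  B2: def={g,v} ue={g}
  B3: def={a,g} ue={v}
  B4: def={y} ue={g,y}
  B5: def={y} ue={y}
  B6: def={v} ue=∅
  B7: def={g} ue=∅

Liveness:
  B0: in=∅ out={g,v,y}
  B1: in={g,v,y} out={g,v,y}
  B2: in={g,y} out={v,y}
  B3: in={v,y} out={g,y}
  B4: in={g,y} out=∅
  B5: in={y} out=∅
  B6: in={y} out={v,y}
  B7: in={v,y} out={g,v,y}

Interference:
  a — {y}
  g — {v,y}
  v — {g,y}
  y — {a,g,v}

Colouring:
  lower bound: {g,v,y} mutually conflict ⇒ χ ≥ 3
  assign a→r1 g→r1 v→r2 y→r0 — no edge inside a register ⇒ χ ≤ 3
  χ = 3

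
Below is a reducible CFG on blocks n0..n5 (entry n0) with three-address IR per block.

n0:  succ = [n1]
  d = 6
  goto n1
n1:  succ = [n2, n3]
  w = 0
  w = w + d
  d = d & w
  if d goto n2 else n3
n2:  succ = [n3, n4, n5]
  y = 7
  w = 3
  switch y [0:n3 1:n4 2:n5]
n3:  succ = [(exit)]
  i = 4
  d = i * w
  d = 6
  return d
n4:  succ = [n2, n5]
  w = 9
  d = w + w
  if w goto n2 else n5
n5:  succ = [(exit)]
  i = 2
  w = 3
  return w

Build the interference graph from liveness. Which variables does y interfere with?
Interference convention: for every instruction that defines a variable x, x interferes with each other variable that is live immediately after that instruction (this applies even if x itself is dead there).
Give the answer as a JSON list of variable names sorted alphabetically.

Answer: ["w"]

Analysis:
Per-block:
  n0: {d} / ∅
  n1: {d,w} / {d}
  n2: {w,y} / ∅
  n3: {d,i} / {w}
  n4: {d,w} / ∅
  n5: {i,w} / ∅

Backward fixpoint:
  n0: in=∅ out={d}
  n1: in={d} out={w}
  n2: in=∅ out={w}
  n3: in={w} out=∅
  n4: in=∅ out=∅
  n5: in=∅ out=∅

Conflict graph:
  d↔{w}
  i↔{w}
  w↔{d,i,y}
  y↔{w}

N(y) = ["w"]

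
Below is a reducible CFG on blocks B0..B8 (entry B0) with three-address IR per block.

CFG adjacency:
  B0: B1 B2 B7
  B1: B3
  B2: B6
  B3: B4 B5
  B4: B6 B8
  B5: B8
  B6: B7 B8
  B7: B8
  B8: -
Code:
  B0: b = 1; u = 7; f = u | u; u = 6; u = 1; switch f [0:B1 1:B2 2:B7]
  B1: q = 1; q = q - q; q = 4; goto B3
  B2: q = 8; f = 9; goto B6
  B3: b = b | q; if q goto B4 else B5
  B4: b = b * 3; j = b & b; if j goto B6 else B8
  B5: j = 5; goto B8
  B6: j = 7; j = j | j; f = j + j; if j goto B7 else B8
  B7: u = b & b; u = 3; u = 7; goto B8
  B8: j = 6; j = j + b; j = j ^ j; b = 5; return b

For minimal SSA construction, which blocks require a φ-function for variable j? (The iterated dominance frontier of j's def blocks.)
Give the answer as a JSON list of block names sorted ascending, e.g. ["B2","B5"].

idom tree: B1←B0 B2←B0 B3←B1 B4←B3 B5←B3 B6←B0 B7←B0 B8←B0
Join-block Dom:
  B6: preds {B2,B4}: {B0,B2} ∩ {B0,B1,B3,B4} = {B0}; idom=B0
  B7: preds {B0,B6}: {B0} ∩ {B0,B6} = {B0}; idom=B0
  B8: preds {B4,B5,B6,B7}: {B0,B1,B3,B4} ∩ {B0,B1,B3,B5} ∩ {B0,B6} ∩ {B0,B7} = {B0}; idom=B0

DF derivation:
  B6←B2: walk B2 to B0
  B6←B4: walk B4→B3→B1 to B0
  B7←B0: walk · to B0
  B7←B6: walk B6 to B0
  B8←B4: walk B4→B3→B1 to B0
  B8←B5: walk B5→B3→B1 to B0
  B8←B6: walk B6 to B0
  B8←B7: walk B7 to B0
  B0: DF=∅
  B1: DF={B6,B8}
  B2: DF={B6}
  B3: DF={B6,B8}
  B4: DF={B6,B8}
  B5: DF={B8}
  B6: DF={B7,B8}
  B7: DF={B8}
  B8: DF=∅

φ for j: defs {B4,B5,B6,B8}
  DF⁺ = {B6,B7,B8}

Answer: ["B6", "B7", "B8"]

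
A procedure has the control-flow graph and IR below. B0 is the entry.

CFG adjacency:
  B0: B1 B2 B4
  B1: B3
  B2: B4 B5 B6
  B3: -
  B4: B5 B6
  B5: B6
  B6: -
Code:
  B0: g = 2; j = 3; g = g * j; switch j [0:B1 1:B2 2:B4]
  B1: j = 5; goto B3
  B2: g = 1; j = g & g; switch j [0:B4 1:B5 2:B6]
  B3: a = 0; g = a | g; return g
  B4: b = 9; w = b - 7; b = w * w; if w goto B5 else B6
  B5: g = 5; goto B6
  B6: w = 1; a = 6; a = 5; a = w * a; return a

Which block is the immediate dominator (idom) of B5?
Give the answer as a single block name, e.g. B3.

Answer: B0

Analysis:
idom tree: B1←B0 B2←B0 B3←B1 B4←B0 B5←B0 B6←B0
Dom∩ at merges:
  B4: preds {B0,B2}: {B0} ∩ {B0,B2} = {B0}; idom=B0
  B5: preds {B2,B4}: {B0,B2} ∩ {B0,B4} = {B0}; idom=B0
  B6: preds {B2,B4,B5}: {B0,B2} ∩ {B0,B4} ∩ {B0,B5} = {B0}; idom=B0

idom(B5) = B0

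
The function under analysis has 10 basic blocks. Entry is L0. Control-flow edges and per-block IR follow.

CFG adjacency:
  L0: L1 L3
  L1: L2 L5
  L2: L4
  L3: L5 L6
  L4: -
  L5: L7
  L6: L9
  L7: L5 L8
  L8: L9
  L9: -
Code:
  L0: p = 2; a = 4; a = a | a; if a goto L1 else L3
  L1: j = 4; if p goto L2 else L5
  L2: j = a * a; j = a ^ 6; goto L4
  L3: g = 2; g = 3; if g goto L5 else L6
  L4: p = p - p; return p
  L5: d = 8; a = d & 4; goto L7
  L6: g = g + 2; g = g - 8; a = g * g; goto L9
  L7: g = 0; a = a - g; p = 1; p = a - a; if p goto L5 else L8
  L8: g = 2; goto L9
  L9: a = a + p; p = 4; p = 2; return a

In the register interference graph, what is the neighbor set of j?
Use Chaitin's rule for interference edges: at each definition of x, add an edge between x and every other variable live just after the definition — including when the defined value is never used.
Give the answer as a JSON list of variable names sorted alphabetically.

Answer: ["a", "p"]

Derivation:
def/use:
  L0: def={a,p} ue=∅
  L1: def={j} ue={p}
  L2: def={j} ue={a}
  L3: def={g} ue=∅
  L4: def={p} ue={p}
  L5: def={a,d} ue=∅
  L6: def={a,g} ue={g}
  L7: def={a,g,p} ue={a}
  L8: def={g} ue=∅
  L9: def={a,p} ue={a,p}

Backward fixpoint:
  L0: in=∅ out={a,p}
  L1: in={a,p} out={a,p}
  L2: in={a,p} out={p}
  L3: in={p} out={g,p}
  L4: in={p} out=∅
  L5: in=∅ out={a}
  L6: in={g,p} out={a,p}
  L7: in={a} out={a,p}
  L8: in={a,p} out={a,p}
  L9: in={a,p} out=∅

Interfere edges:
  a: {g,j,p}
  d: ∅
  g: {a,p}
  j: {a,p}
  p: {a,g,j}

N(j) = ["a", "p"]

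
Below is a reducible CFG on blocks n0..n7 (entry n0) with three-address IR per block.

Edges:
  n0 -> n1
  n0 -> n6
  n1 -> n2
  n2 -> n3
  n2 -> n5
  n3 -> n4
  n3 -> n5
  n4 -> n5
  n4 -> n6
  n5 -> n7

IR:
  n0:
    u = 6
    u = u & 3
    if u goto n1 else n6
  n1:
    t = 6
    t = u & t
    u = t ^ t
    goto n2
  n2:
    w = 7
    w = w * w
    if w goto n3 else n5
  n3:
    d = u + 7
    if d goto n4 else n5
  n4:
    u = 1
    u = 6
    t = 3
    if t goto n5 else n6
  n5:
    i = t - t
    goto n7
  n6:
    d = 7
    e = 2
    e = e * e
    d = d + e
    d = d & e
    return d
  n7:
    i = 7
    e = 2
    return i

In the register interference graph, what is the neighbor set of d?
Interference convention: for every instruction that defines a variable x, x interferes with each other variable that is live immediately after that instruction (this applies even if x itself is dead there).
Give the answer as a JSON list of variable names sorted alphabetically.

Answer: ["e", "t"]

Derivation:
Block summaries:
  n0: {u} / ∅
  n1: {t,u} / {u}
  n2: {w} / ∅
  n3: {d} / {u}
  n4: {t,u} / ∅
  n5: {i} / {t}
  n6: {d,e} / ∅
  n7: {e,i} / ∅

Backward fixpoint:
  n0: in=∅ out={u}
  n1: in={u} out={t,u}
  n2: in={t,u} out={t,u}
  n3: in={t,u} out={t}
  n4: in=∅ out={t}
  n5: in={t} out=∅
  n6: in=∅ out=∅
  n7: in=∅ out=∅

Interference:
  d — {e,t}
  e — {d,i}
  i — {e}
  t — {d,u,w}
  u — {t,w}
  w — {t,u}

N(d) = ["e", "t"]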